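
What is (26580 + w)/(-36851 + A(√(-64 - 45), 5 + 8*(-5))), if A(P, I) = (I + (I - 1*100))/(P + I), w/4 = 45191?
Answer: -5095819258848/905564217067 - 17624240*I*√109/905564217067 ≈ -5.6272 - 0.00020319*I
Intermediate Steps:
w = 180764 (w = 4*45191 = 180764)
A(P, I) = (-100 + 2*I)/(I + P) (A(P, I) = (I + (I - 100))/(I + P) = (I + (-100 + I))/(I + P) = (-100 + 2*I)/(I + P))
(26580 + w)/(-36851 + A(√(-64 - 45), 5 + 8*(-5))) = (26580 + 180764)/(-36851 + 2*(-50 + (5 + 8*(-5)))/((5 + 8*(-5)) + √(-64 - 45))) = 207344/(-36851 + 2*(-50 + (5 - 40))/((5 - 40) + √(-109))) = 207344/(-36851 + 2*(-50 - 35)/(-35 + I*√109)) = 207344/(-36851 + 2*(-85)/(-35 + I*√109)) = 207344/(-36851 - 170/(-35 + I*√109))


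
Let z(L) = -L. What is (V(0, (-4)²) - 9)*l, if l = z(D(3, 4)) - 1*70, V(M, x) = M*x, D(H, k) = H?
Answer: 657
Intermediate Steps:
l = -73 (l = -1*3 - 1*70 = -3 - 70 = -73)
(V(0, (-4)²) - 9)*l = (0*(-4)² - 9)*(-73) = (0*16 - 9)*(-73) = (0 - 9)*(-73) = -9*(-73) = 657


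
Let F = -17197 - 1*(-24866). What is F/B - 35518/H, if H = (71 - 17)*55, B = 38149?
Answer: -666099626/56651265 ≈ -11.758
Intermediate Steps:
H = 2970 (H = 54*55 = 2970)
F = 7669 (F = -17197 + 24866 = 7669)
F/B - 35518/H = 7669/38149 - 35518/2970 = 7669*(1/38149) - 35518*1/2970 = 7669/38149 - 17759/1485 = -666099626/56651265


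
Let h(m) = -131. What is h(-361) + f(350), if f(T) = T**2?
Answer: 122369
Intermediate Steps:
h(-361) + f(350) = -131 + 350**2 = -131 + 122500 = 122369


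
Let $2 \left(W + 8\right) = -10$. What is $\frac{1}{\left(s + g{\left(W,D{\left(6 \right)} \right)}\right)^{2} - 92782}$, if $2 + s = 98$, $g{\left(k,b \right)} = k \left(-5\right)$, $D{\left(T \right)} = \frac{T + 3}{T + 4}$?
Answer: $- \frac{1}{66861} \approx -1.4956 \cdot 10^{-5}$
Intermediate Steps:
$W = -13$ ($W = -8 + \frac{1}{2} \left(-10\right) = -8 - 5 = -13$)
$D{\left(T \right)} = \frac{3 + T}{4 + T}$
$g{\left(k,b \right)} = - 5 k$
$s = 96$ ($s = -2 + 98 = 96$)
$\frac{1}{\left(s + g{\left(W,D{\left(6 \right)} \right)}\right)^{2} - 92782} = \frac{1}{\left(96 - -65\right)^{2} - 92782} = \frac{1}{\left(96 + 65\right)^{2} - 92782} = \frac{1}{161^{2} - 92782} = \frac{1}{25921 - 92782} = \frac{1}{-66861} = - \frac{1}{66861}$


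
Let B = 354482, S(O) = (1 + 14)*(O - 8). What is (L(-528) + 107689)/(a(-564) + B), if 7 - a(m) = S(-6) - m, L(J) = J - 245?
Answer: 106916/354135 ≈ 0.30191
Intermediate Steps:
L(J) = -245 + J
S(O) = -120 + 15*O (S(O) = 15*(-8 + O) = -120 + 15*O)
a(m) = 217 + m (a(m) = 7 - ((-120 + 15*(-6)) - m) = 7 - ((-120 - 90) - m) = 7 - (-210 - m) = 7 + (210 + m) = 217 + m)
(L(-528) + 107689)/(a(-564) + B) = ((-245 - 528) + 107689)/((217 - 564) + 354482) = (-773 + 107689)/(-347 + 354482) = 106916/354135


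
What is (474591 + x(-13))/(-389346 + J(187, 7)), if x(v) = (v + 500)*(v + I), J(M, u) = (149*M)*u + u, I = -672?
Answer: -70498/97149 ≈ -0.72567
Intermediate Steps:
J(M, u) = u + 149*M*u (J(M, u) = 149*M*u + u = u + 149*M*u)
x(v) = (-672 + v)*(500 + v) (x(v) = (v + 500)*(v - 672) = (500 + v)*(-672 + v) = (-672 + v)*(500 + v))
(474591 + x(-13))/(-389346 + J(187, 7)) = (474591 + (-336000 + (-13)² - 172*(-13)))/(-389346 + 7*(1 + 149*187)) = (474591 + (-336000 + 169 + 2236))/(-389346 + 7*(1 + 27863)) = (474591 - 333595)/(-389346 + 7*27864) = 140996/(-389346 + 195048) = 140996/(-194298) = 140996*(-1/194298) = -70498/97149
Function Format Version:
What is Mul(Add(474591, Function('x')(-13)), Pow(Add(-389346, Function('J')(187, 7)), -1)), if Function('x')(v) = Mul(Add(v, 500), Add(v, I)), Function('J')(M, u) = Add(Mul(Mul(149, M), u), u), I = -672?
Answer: Rational(-70498, 97149) ≈ -0.72567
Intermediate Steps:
Function('J')(M, u) = Add(u, Mul(149, M, u)) (Function('J')(M, u) = Add(Mul(149, M, u), u) = Add(u, Mul(149, M, u)))
Function('x')(v) = Mul(Add(-672, v), Add(500, v)) (Function('x')(v) = Mul(Add(v, 500), Add(v, -672)) = Mul(Add(500, v), Add(-672, v)) = Mul(Add(-672, v), Add(500, v)))
Mul(Add(474591, Function('x')(-13)), Pow(Add(-389346, Function('J')(187, 7)), -1)) = Mul(Add(474591, Add(-336000, Pow(-13, 2), Mul(-172, -13))), Pow(Add(-389346, Mul(7, Add(1, Mul(149, 187)))), -1)) = Mul(Add(474591, Add(-336000, 169, 2236)), Pow(Add(-389346, Mul(7, Add(1, 27863))), -1)) = Mul(Add(474591, -333595), Pow(Add(-389346, Mul(7, 27864)), -1)) = Mul(140996, Pow(Add(-389346, 195048), -1)) = Mul(140996, Pow(-194298, -1)) = Mul(140996, Rational(-1, 194298)) = Rational(-70498, 97149)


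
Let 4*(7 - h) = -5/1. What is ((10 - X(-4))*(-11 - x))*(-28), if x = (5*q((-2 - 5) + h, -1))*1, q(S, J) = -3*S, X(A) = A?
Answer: -3038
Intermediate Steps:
h = 33/4 (h = 7 - (-5)/(4*1) = 7 - (-5)/4 = 7 - ¼*(-5) = 7 + 5/4 = 33/4 ≈ 8.2500)
x = -75/4 (x = (5*(-3*((-2 - 5) + 33/4)))*1 = (5*(-3*(-7 + 33/4)))*1 = (5*(-3*5/4))*1 = (5*(-15/4))*1 = -75/4*1 = -75/4 ≈ -18.750)
((10 - X(-4))*(-11 - x))*(-28) = ((10 - 1*(-4))*(-11 - 1*(-75/4)))*(-28) = ((10 + 4)*(-11 + 75/4))*(-28) = (14*(31/4))*(-28) = (217/2)*(-28) = -3038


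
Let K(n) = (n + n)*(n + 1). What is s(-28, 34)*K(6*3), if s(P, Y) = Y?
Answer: 23256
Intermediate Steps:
K(n) = 2*n*(1 + n) (K(n) = (2*n)*(1 + n) = 2*n*(1 + n))
s(-28, 34)*K(6*3) = 34*(2*(6*3)*(1 + 6*3)) = 34*(2*18*(1 + 18)) = 34*(2*18*19) = 34*684 = 23256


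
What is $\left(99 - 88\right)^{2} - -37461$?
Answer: $37582$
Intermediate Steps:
$\left(99 - 88\right)^{2} - -37461 = 11^{2} + 37461 = 121 + 37461 = 37582$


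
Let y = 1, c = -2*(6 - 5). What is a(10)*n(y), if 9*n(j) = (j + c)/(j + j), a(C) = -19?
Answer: 19/18 ≈ 1.0556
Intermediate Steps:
c = -2 (c = -2*1 = -2)
n(j) = (-2 + j)/(18*j) (n(j) = ((j - 2)/(j + j))/9 = ((-2 + j)/((2*j)))/9 = ((-2 + j)*(1/(2*j)))/9 = ((-2 + j)/(2*j))/9 = (-2 + j)/(18*j))
a(10)*n(y) = -19*(-2 + 1)/(18*1) = -19*(-1)/18 = -19*(-1/18) = 19/18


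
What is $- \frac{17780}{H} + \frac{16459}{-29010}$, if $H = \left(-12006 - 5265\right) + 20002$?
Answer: $- \frac{560747329}{79226310} \approx -7.0778$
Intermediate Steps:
$H = 2731$ ($H = -17271 + 20002 = 2731$)
$- \frac{17780}{H} + \frac{16459}{-29010} = - \frac{17780}{2731} + \frac{16459}{-29010} = \left(-17780\right) \frac{1}{2731} + 16459 \left(- \frac{1}{29010}\right) = - \frac{17780}{2731} - \frac{16459}{29010} = - \frac{560747329}{79226310}$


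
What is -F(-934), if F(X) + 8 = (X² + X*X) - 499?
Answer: -1744205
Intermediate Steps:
F(X) = -507 + 2*X² (F(X) = -8 + ((X² + X*X) - 499) = -8 + ((X² + X²) - 499) = -8 + (2*X² - 499) = -8 + (-499 + 2*X²) = -507 + 2*X²)
-F(-934) = -(-507 + 2*(-934)²) = -(-507 + 2*872356) = -(-507 + 1744712) = -1*1744205 = -1744205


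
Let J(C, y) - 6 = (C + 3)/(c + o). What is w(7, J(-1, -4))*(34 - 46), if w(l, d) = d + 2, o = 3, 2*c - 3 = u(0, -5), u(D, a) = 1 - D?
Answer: -504/5 ≈ -100.80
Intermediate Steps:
c = 2 (c = 3/2 + (1 - 1*0)/2 = 3/2 + (1 + 0)/2 = 3/2 + (½)*1 = 3/2 + ½ = 2)
J(C, y) = 33/5 + C/5 (J(C, y) = 6 + (C + 3)/(2 + 3) = 6 + (3 + C)/5 = 6 + (3 + C)*(⅕) = 6 + (⅗ + C/5) = 33/5 + C/5)
w(l, d) = 2 + d
w(7, J(-1, -4))*(34 - 46) = (2 + (33/5 + (⅕)*(-1)))*(34 - 46) = (2 + (33/5 - ⅕))*(-12) = (2 + 32/5)*(-12) = (42/5)*(-12) = -504/5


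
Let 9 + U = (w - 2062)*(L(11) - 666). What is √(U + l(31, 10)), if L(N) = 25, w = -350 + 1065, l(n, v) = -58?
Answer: 8*√13490 ≈ 929.17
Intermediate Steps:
w = 715
U = 863418 (U = -9 + (715 - 2062)*(25 - 666) = -9 - 1347*(-641) = -9 + 863427 = 863418)
√(U + l(31, 10)) = √(863418 - 58) = √863360 = 8*√13490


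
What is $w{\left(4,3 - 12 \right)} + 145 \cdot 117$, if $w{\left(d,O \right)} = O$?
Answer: $16956$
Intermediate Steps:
$w{\left(4,3 - 12 \right)} + 145 \cdot 117 = \left(3 - 12\right) + 145 \cdot 117 = \left(3 - 12\right) + 16965 = -9 + 16965 = 16956$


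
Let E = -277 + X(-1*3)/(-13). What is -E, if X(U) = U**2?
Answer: 3610/13 ≈ 277.69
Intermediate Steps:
E = -3610/13 (E = -277 + (-1*3)**2/(-13) = -277 + (-3)**2*(-1/13) = -277 + 9*(-1/13) = -277 - 9/13 = -3610/13 ≈ -277.69)
-E = -1*(-3610/13) = 3610/13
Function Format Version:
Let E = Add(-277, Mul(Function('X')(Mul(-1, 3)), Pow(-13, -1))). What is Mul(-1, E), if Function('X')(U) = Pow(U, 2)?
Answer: Rational(3610, 13) ≈ 277.69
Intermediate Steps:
E = Rational(-3610, 13) (E = Add(-277, Mul(Pow(Mul(-1, 3), 2), Pow(-13, -1))) = Add(-277, Mul(Pow(-3, 2), Rational(-1, 13))) = Add(-277, Mul(9, Rational(-1, 13))) = Add(-277, Rational(-9, 13)) = Rational(-3610, 13) ≈ -277.69)
Mul(-1, E) = Mul(-1, Rational(-3610, 13)) = Rational(3610, 13)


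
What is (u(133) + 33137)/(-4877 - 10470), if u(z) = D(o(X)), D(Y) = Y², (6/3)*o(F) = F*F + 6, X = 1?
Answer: -132597/61388 ≈ -2.1600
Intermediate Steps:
o(F) = 3 + F²/2 (o(F) = (F*F + 6)/2 = (F² + 6)/2 = (6 + F²)/2 = 3 + F²/2)
u(z) = 49/4 (u(z) = (3 + (½)*1²)² = (3 + (½)*1)² = (3 + ½)² = (7/2)² = 49/4)
(u(133) + 33137)/(-4877 - 10470) = (49/4 + 33137)/(-4877 - 10470) = (132597/4)/(-15347) = (132597/4)*(-1/15347) = -132597/61388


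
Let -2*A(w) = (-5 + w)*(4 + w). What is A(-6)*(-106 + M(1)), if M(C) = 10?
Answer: 1056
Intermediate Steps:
A(w) = -(-5 + w)*(4 + w)/2
A(-6)*(-106 + M(1)) = (10 + (½)*(-6) - ½*(-6)²)*(-106 + 10) = (10 - 3 - ½*36)*(-96) = (10 - 3 - 18)*(-96) = -11*(-96) = 1056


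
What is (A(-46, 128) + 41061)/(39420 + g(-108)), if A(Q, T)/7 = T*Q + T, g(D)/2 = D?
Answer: 247/13068 ≈ 0.018901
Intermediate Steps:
g(D) = 2*D
A(Q, T) = 7*T + 7*Q*T (A(Q, T) = 7*(T*Q + T) = 7*(Q*T + T) = 7*(T + Q*T) = 7*T + 7*Q*T)
(A(-46, 128) + 41061)/(39420 + g(-108)) = (7*128*(1 - 46) + 41061)/(39420 + 2*(-108)) = (7*128*(-45) + 41061)/(39420 - 216) = (-40320 + 41061)/39204 = 741*(1/39204) = 247/13068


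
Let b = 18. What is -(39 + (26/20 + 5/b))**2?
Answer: -3334276/2025 ≈ -1646.6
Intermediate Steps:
-(39 + (26/20 + 5/b))**2 = -(39 + (26/20 + 5/18))**2 = -(39 + (26*(1/20) + 5*(1/18)))**2 = -(39 + (13/10 + 5/18))**2 = -(39 + 71/45)**2 = -(1826/45)**2 = -1*3334276/2025 = -3334276/2025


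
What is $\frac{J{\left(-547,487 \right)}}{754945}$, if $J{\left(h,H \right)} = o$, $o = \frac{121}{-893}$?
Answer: $- \frac{121}{674165885} \approx -1.7948 \cdot 10^{-7}$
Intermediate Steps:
$o = - \frac{121}{893}$ ($o = 121 \left(- \frac{1}{893}\right) = - \frac{121}{893} \approx -0.1355$)
$J{\left(h,H \right)} = - \frac{121}{893}$
$\frac{J{\left(-547,487 \right)}}{754945} = - \frac{121}{893 \cdot 754945} = \left(- \frac{121}{893}\right) \frac{1}{754945} = - \frac{121}{674165885}$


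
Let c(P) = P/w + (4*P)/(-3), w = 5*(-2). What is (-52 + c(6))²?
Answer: 91809/25 ≈ 3672.4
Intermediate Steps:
w = -10
c(P) = -43*P/30 (c(P) = P/(-10) + (4*P)/(-3) = P*(-⅒) + (4*P)*(-⅓) = -P/10 - 4*P/3 = -43*P/30)
(-52 + c(6))² = (-52 - 43/30*6)² = (-52 - 43/5)² = (-303/5)² = 91809/25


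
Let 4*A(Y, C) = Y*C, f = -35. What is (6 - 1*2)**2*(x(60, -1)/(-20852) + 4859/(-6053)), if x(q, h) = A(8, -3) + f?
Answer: -404286780/31554289 ≈ -12.812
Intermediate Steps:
A(Y, C) = C*Y/4 (A(Y, C) = (Y*C)/4 = (C*Y)/4 = C*Y/4)
x(q, h) = -41 (x(q, h) = (1/4)*(-3)*8 - 35 = -6 - 35 = -41)
(6 - 1*2)**2*(x(60, -1)/(-20852) + 4859/(-6053)) = (6 - 1*2)**2*(-41/(-20852) + 4859/(-6053)) = (6 - 2)**2*(-41*(-1/20852) + 4859*(-1/6053)) = 4**2*(41/20852 - 4859/6053) = 16*(-101071695/126217156) = -404286780/31554289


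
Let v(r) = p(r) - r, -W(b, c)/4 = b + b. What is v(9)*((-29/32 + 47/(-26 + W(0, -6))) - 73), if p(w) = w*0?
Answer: 283473/416 ≈ 681.43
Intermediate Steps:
W(b, c) = -8*b (W(b, c) = -4*(b + b) = -8*b)
p(w) = 0
v(r) = -r (v(r) = 0 - r = -r)
v(9)*((-29/32 + 47/(-26 + W(0, -6))) - 73) = (-1*9)*((-29/32 + 47/(-26 - 8*0)) - 73) = -9*((-29*1/32 + 47/(-26 + 0)) - 73) = -9*((-29/32 + 47/(-26)) - 73) = -9*((-29/32 + 47*(-1/26)) - 73) = -9*((-29/32 - 47/26) - 73) = -9*(-1129/416 - 73) = -9*(-31497/416) = 283473/416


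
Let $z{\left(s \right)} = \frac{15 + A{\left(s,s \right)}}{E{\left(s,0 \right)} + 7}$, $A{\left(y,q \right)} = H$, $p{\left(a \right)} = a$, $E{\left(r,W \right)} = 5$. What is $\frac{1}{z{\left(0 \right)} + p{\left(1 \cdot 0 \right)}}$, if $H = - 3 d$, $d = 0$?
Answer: $\frac{4}{5} \approx 0.8$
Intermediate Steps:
$H = 0$ ($H = \left(-3\right) 0 = 0$)
$A{\left(y,q \right)} = 0$
$z{\left(s \right)} = \frac{5}{4}$ ($z{\left(s \right)} = \frac{15 + 0}{5 + 7} = \frac{15}{12} = 15 \cdot \frac{1}{12} = \frac{5}{4}$)
$\frac{1}{z{\left(0 \right)} + p{\left(1 \cdot 0 \right)}} = \frac{1}{\frac{5}{4} + 1 \cdot 0} = \frac{1}{\frac{5}{4} + 0} = \frac{1}{\frac{5}{4}} = \frac{4}{5}$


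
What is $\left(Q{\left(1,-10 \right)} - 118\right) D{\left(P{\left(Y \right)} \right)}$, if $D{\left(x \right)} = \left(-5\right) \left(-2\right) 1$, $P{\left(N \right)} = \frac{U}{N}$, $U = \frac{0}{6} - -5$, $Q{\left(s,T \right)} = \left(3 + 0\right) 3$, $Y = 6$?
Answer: $-1090$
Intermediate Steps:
$Q{\left(s,T \right)} = 9$ ($Q{\left(s,T \right)} = 3 \cdot 3 = 9$)
$U = 5$ ($U = 0 \cdot \frac{1}{6} + 5 = 0 + 5 = 5$)
$P{\left(N \right)} = \frac{5}{N}$
$D{\left(x \right)} = 10$ ($D{\left(x \right)} = 10 \cdot 1 = 10$)
$\left(Q{\left(1,-10 \right)} - 118\right) D{\left(P{\left(Y \right)} \right)} = \left(9 - 118\right) 10 = \left(-109\right) 10 = -1090$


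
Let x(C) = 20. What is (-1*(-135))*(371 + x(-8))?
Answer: 52785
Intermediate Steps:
(-1*(-135))*(371 + x(-8)) = (-1*(-135))*(371 + 20) = 135*391 = 52785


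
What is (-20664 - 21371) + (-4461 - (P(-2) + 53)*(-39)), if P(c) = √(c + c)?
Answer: -44429 + 78*I ≈ -44429.0 + 78.0*I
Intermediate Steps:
P(c) = √2*√c (P(c) = √(2*c) = √2*√c)
(-20664 - 21371) + (-4461 - (P(-2) + 53)*(-39)) = (-20664 - 21371) + (-4461 - (√2*√(-2) + 53)*(-39)) = -42035 + (-4461 - (√2*(I*√2) + 53)*(-39)) = -42035 + (-4461 - (2*I + 53)*(-39)) = -42035 + (-4461 - (53 + 2*I)*(-39)) = -42035 + (-4461 - (-2067 - 78*I)) = -42035 + (-4461 + (2067 + 78*I)) = -42035 + (-2394 + 78*I) = -44429 + 78*I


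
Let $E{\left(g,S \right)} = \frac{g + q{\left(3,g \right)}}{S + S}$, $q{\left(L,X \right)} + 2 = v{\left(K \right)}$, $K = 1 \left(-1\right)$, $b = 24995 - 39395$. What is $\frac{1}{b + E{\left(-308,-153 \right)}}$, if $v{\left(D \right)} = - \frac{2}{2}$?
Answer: $- \frac{306}{4406089} \approx -6.9449 \cdot 10^{-5}$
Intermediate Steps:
$b = -14400$ ($b = 24995 - 39395 = -14400$)
$K = -1$
$v{\left(D \right)} = -1$ ($v{\left(D \right)} = \left(-2\right) \frac{1}{2} = -1$)
$q{\left(L,X \right)} = -3$ ($q{\left(L,X \right)} = -2 - 1 = -3$)
$E{\left(g,S \right)} = \frac{-3 + g}{2 S}$ ($E{\left(g,S \right)} = \frac{g - 3}{S + S} = \frac{-3 + g}{2 S}$)
$\frac{1}{b + E{\left(-308,-153 \right)}} = \frac{1}{-14400 + \frac{-3 - 308}{2 \left(-153\right)}} = \frac{1}{-14400 + \frac{1}{2} \left(- \frac{1}{153}\right) \left(-311\right)} = \frac{1}{-14400 + \frac{311}{306}} = \frac{1}{- \frac{4406089}{306}} = - \frac{306}{4406089}$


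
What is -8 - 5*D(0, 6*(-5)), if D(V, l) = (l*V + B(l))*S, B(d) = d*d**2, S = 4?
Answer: 539992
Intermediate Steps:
B(d) = d**3
D(V, l) = 4*l**3 + 4*V*l (D(V, l) = (l*V + l**3)*4 = (V*l + l**3)*4 = (l**3 + V*l)*4 = 4*l**3 + 4*V*l)
-8 - 5*D(0, 6*(-5)) = -8 - 20*6*(-5)*(0 + (6*(-5))**2) = -8 - 20*(-30)*(0 + (-30)**2) = -8 - 20*(-30)*(0 + 900) = -8 - 20*(-30)*900 = -8 - 5*(-108000) = -8 + 540000 = 539992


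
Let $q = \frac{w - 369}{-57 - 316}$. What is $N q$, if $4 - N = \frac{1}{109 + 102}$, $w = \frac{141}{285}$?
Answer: $\frac{29511744}{7476785} \approx 3.9471$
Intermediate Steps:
$w = \frac{47}{95}$ ($w = 141 \cdot \frac{1}{285} = \frac{47}{95} \approx 0.49474$)
$q = \frac{35008}{35435}$ ($q = \frac{\frac{47}{95} - 369}{-57 - 316} = - \frac{35008}{95 \left(-373\right)} = \left(- \frac{35008}{95}\right) \left(- \frac{1}{373}\right) = \frac{35008}{35435} \approx 0.98795$)
$N = \frac{843}{211}$ ($N = 4 - \frac{1}{109 + 102} = 4 - \frac{1}{211} = \frac{843}{211} \approx 3.9953$)
$N q = \frac{843}{211} \cdot \frac{35008}{35435} = \frac{29511744}{7476785}$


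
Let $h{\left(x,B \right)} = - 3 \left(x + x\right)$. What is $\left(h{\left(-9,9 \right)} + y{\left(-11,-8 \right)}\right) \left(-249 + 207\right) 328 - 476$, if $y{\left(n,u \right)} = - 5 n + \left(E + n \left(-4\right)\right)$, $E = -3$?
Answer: $-2066876$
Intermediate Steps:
$h{\left(x,B \right)} = - 6 x$ ($h{\left(x,B \right)} = - 3 \cdot 2 x = - 6 x$)
$y{\left(n,u \right)} = -3 - 9 n$ ($y{\left(n,u \right)} = - 5 n + \left(-3 + n \left(-4\right)\right) = - 5 n - \left(3 + 4 n\right) = -3 - 9 n$)
$\left(h{\left(-9,9 \right)} + y{\left(-11,-8 \right)}\right) \left(-249 + 207\right) 328 - 476 = \left(\left(-6\right) \left(-9\right) - -96\right) \left(-249 + 207\right) 328 - 476 = \left(54 + \left(-3 + 99\right)\right) \left(-42\right) 328 - 476 = \left(54 + 96\right) \left(-42\right) 328 - 476 = 150 \left(-42\right) 328 - 476 = \left(-6300\right) 328 - 476 = -2066400 - 476 = -2066876$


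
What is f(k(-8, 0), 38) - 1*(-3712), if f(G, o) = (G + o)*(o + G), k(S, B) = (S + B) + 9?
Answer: 5233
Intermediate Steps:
k(S, B) = 9 + B + S (k(S, B) = (B + S) + 9 = 9 + B + S)
f(G, o) = (G + o)**2 (f(G, o) = (G + o)*(G + o) = (G + o)**2)
f(k(-8, 0), 38) - 1*(-3712) = ((9 + 0 - 8) + 38)**2 - 1*(-3712) = (1 + 38)**2 + 3712 = 39**2 + 3712 = 1521 + 3712 = 5233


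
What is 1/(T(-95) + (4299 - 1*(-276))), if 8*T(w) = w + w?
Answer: 4/18205 ≈ 0.00021972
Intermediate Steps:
T(w) = w/4 (T(w) = (w + w)/8 = (2*w)/8 = w/4)
1/(T(-95) + (4299 - 1*(-276))) = 1/((1/4)*(-95) + (4299 - 1*(-276))) = 1/(-95/4 + (4299 + 276)) = 1/(-95/4 + 4575) = 1/(18205/4) = 4/18205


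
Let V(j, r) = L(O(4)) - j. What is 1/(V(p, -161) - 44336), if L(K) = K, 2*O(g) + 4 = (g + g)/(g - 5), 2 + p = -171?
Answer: -1/44169 ≈ -2.2640e-5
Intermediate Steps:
p = -173 (p = -2 - 171 = -173)
O(g) = -2 + g/(-5 + g) (O(g) = -2 + ((g + g)/(g - 5))/2 = -2 + ((2*g)/(-5 + g))/2 = -2 + (2*g/(-5 + g))/2 = -2 + g/(-5 + g))
V(j, r) = -6 - j (V(j, r) = (10 - 1*4)/(-5 + 4) - j = (10 - 4)/(-1) - j = -1*6 - j = -6 - j)
1/(V(p, -161) - 44336) = 1/((-6 - 1*(-173)) - 44336) = 1/((-6 + 173) - 44336) = 1/(167 - 44336) = 1/(-44169) = -1/44169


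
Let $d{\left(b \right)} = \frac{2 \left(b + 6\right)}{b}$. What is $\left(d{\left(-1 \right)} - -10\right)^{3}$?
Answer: $0$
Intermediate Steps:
$d{\left(b \right)} = \frac{12 + 2 b}{b}$ ($d{\left(b \right)} = \frac{2 \left(6 + b\right)}{b} = \frac{12 + 2 b}{b}$)
$\left(d{\left(-1 \right)} - -10\right)^{3} = \left(\left(2 + \frac{12}{-1}\right) - -10\right)^{3} = \left(\left(2 + 12 \left(-1\right)\right) + 10\right)^{3} = \left(\left(2 - 12\right) + 10\right)^{3} = \left(-10 + 10\right)^{3} = 0^{3} = 0$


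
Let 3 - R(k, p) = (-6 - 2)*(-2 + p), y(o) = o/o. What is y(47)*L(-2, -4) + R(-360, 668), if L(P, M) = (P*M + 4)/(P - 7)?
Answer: 15989/3 ≈ 5329.7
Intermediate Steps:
y(o) = 1
L(P, M) = (4 + M*P)/(-7 + P) (L(P, M) = (M*P + 4)/(-7 + P) = (4 + M*P)/(-7 + P))
R(k, p) = -13 + 8*p (R(k, p) = 3 - (-6 - 2)*(-2 + p) = 3 - (-8)*(-2 + p) = 3 - (16 - 8*p) = 3 + (-16 + 8*p) = -13 + 8*p)
y(47)*L(-2, -4) + R(-360, 668) = 1*((4 - 4*(-2))/(-7 - 2)) + (-13 + 8*668) = 1*((4 + 8)/(-9)) + (-13 + 5344) = 1*(-⅑*12) + 5331 = 1*(-4/3) + 5331 = -4/3 + 5331 = 15989/3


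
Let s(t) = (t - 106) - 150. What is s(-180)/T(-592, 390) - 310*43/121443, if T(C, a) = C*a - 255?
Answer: -336453378/3118858645 ≈ -0.10788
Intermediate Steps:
s(t) = -256 + t (s(t) = (-106 + t) - 150 = -256 + t)
T(C, a) = -255 + C*a
s(-180)/T(-592, 390) - 310*43/121443 = (-256 - 180)/(-255 - 592*390) - 310*43/121443 = -436/(-255 - 230880) - 13330*1/121443 = -436/(-231135) - 13330/121443 = -436*(-1/231135) - 13330/121443 = 436/231135 - 13330/121443 = -336453378/3118858645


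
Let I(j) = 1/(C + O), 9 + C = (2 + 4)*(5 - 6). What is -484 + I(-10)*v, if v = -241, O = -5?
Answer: -9439/20 ≈ -471.95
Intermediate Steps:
C = -15 (C = -9 + (2 + 4)*(5 - 6) = -9 + 6*(-1) = -9 - 6 = -15)
I(j) = -1/20 (I(j) = 1/(-15 - 5) = 1/(-20) = -1/20)
-484 + I(-10)*v = -484 - 1/20*(-241) = -484 + 241/20 = -9439/20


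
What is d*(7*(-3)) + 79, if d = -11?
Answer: 310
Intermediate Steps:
d*(7*(-3)) + 79 = -77*(-3) + 79 = -11*(-21) + 79 = 231 + 79 = 310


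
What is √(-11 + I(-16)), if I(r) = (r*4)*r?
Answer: √1013 ≈ 31.828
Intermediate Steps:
I(r) = 4*r² (I(r) = (4*r)*r = 4*r²)
√(-11 + I(-16)) = √(-11 + 4*(-16)²) = √(-11 + 4*256) = √(-11 + 1024) = √1013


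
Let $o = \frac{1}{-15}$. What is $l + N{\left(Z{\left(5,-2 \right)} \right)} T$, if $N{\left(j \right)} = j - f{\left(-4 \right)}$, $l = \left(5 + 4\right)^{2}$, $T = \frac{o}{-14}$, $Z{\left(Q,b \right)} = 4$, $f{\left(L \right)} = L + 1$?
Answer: $\frac{2431}{30} \approx 81.033$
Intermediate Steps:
$o = - \frac{1}{15} \approx -0.066667$
$f{\left(L \right)} = 1 + L$
$T = \frac{1}{210}$ ($T = - \frac{1}{15 \left(-14\right)} = \left(- \frac{1}{15}\right) \left(- \frac{1}{14}\right) = \frac{1}{210} \approx 0.0047619$)
$l = 81$ ($l = 9^{2} = 81$)
$N{\left(j \right)} = 3 + j$ ($N{\left(j \right)} = j - \left(1 - 4\right) = j - -3 = j + 3 = 3 + j$)
$l + N{\left(Z{\left(5,-2 \right)} \right)} T = 81 + \left(3 + 4\right) \frac{1}{210} = 81 + 7 \cdot \frac{1}{210} = 81 + \frac{1}{30} = \frac{2431}{30}$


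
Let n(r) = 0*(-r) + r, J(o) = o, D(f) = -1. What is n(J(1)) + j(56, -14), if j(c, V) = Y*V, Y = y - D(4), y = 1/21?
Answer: -41/3 ≈ -13.667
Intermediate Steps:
y = 1/21 ≈ 0.047619
n(r) = r (n(r) = 0 + r = r)
Y = 22/21 (Y = 1/21 - 1*(-1) = 1/21 + 1 = 22/21 ≈ 1.0476)
j(c, V) = 22*V/21
n(J(1)) + j(56, -14) = 1 + (22/21)*(-14) = 1 - 44/3 = -41/3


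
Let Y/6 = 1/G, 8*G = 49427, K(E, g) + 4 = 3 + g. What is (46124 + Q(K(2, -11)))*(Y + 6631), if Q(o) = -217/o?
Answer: 181477082296925/593124 ≈ 3.0597e+8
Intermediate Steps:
K(E, g) = -1 + g (K(E, g) = -4 + (3 + g) = -1 + g)
G = 49427/8 (G = (⅛)*49427 = 49427/8 ≈ 6178.4)
Y = 48/49427 (Y = 6/(49427/8) = 6*(8/49427) = 48/49427 ≈ 0.00097113)
(46124 + Q(K(2, -11)))*(Y + 6631) = (46124 - 217/(-1 - 11))*(48/49427 + 6631) = (46124 - 217/(-12))*(327750485/49427) = (46124 - 217*(-1/12))*(327750485/49427) = (46124 + 217/12)*(327750485/49427) = (553705/12)*(327750485/49427) = 181477082296925/593124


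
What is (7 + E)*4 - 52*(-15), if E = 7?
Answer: 836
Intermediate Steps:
(7 + E)*4 - 52*(-15) = (7 + 7)*4 - 52*(-15) = 14*4 + 780 = 56 + 780 = 836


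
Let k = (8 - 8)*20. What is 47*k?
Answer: 0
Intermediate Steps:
k = 0 (k = 0*20 = 0)
47*k = 47*0 = 0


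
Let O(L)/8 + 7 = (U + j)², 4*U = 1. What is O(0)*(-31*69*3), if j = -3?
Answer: -57753/2 ≈ -28877.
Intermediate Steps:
U = ¼ (U = (¼)*1 = ¼ ≈ 0.25000)
O(L) = 9/2 (O(L) = -56 + 8*(¼ - 3)² = -56 + 8*(-11/4)² = -56 + 8*(121/16) = -56 + 121/2 = 9/2)
O(0)*(-31*69*3) = 9*(-31*69*3)/2 = 9*(-2139*3)/2 = (9/2)*(-6417) = -57753/2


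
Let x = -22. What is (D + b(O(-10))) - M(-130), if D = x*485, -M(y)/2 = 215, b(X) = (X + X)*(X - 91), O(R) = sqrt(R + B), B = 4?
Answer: -10252 - 182*I*sqrt(6) ≈ -10252.0 - 445.81*I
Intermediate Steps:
O(R) = sqrt(4 + R) (O(R) = sqrt(R + 4) = sqrt(4 + R))
b(X) = 2*X*(-91 + X) (b(X) = (2*X)*(-91 + X) = 2*X*(-91 + X))
M(y) = -430 (M(y) = -2*215 = -430)
D = -10670 (D = -22*485 = -10670)
(D + b(O(-10))) - M(-130) = (-10670 + 2*sqrt(4 - 10)*(-91 + sqrt(4 - 10))) - 1*(-430) = (-10670 + 2*sqrt(-6)*(-91 + sqrt(-6))) + 430 = (-10670 + 2*(I*sqrt(6))*(-91 + I*sqrt(6))) + 430 = (-10670 + 2*I*sqrt(6)*(-91 + I*sqrt(6))) + 430 = -10240 + 2*I*sqrt(6)*(-91 + I*sqrt(6))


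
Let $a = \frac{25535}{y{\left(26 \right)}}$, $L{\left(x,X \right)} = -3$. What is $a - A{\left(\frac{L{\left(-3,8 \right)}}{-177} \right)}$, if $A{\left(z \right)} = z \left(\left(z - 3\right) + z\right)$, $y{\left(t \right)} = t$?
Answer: $\frac{88891885}{90506} \approx 982.17$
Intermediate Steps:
$A{\left(z \right)} = z \left(-3 + 2 z\right)$ ($A{\left(z \right)} = z \left(\left(z - 3\right) + z\right) = z \left(\left(-3 + z\right) + z\right) = z \left(-3 + 2 z\right)$)
$a = \frac{25535}{26} \approx 982.12$
$a - A{\left(\frac{L{\left(-3,8 \right)}}{-177} \right)} = \frac{25535}{26} - - \frac{3}{-177} \left(-3 + 2 \left(- \frac{3}{-177}\right)\right) = \frac{25535}{26} - \left(-3\right) \left(- \frac{1}{177}\right) \left(-3 + 2 \left(\left(-3\right) \left(- \frac{1}{177}\right)\right)\right) = \frac{25535}{26} - \frac{-3 + 2 \cdot \frac{1}{59}}{59} = \frac{25535}{26} - \frac{-3 + \frac{2}{59}}{59} = \frac{25535}{26} - \frac{1}{59} \left(- \frac{175}{59}\right) = \frac{25535}{26} - - \frac{175}{3481} = \frac{25535}{26} + \frac{175}{3481} = \frac{88891885}{90506}$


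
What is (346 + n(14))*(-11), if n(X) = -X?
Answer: -3652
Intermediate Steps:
(346 + n(14))*(-11) = (346 - 1*14)*(-11) = (346 - 14)*(-11) = 332*(-11) = -3652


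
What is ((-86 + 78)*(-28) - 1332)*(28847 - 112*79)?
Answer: -22158892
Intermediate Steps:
((-86 + 78)*(-28) - 1332)*(28847 - 112*79) = (-8*(-28) - 1332)*(28847 - 8848) = (224 - 1332)*19999 = -1108*19999 = -22158892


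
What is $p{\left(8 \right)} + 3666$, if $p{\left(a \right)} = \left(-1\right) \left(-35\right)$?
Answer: $3701$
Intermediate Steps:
$p{\left(a \right)} = 35$
$p{\left(8 \right)} + 3666 = 35 + 3666 = 3701$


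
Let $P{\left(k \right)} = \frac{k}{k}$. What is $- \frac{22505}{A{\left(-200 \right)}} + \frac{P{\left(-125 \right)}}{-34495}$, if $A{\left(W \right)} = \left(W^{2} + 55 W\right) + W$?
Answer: $- \frac{31053551}{39738240} \approx -0.78145$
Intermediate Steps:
$P{\left(k \right)} = 1$
$A{\left(W \right)} = W^{2} + 56 W$
$- \frac{22505}{A{\left(-200 \right)}} + \frac{P{\left(-125 \right)}}{-34495} = - \frac{22505}{\left(-200\right) \left(56 - 200\right)} + 1 \frac{1}{-34495} = - \frac{22505}{\left(-200\right) \left(-144\right)} + 1 \left(- \frac{1}{34495}\right) = - \frac{22505}{28800} - \frac{1}{34495} = \left(-22505\right) \frac{1}{28800} - \frac{1}{34495} = - \frac{4501}{5760} - \frac{1}{34495} = - \frac{31053551}{39738240}$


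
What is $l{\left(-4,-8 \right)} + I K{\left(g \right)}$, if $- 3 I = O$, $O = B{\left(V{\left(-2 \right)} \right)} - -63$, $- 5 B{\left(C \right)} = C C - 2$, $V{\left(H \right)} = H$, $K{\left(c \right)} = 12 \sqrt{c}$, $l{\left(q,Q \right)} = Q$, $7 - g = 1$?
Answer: $-8 - \frac{1252 \sqrt{6}}{5} \approx -621.35$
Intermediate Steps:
$g = 6$ ($g = 7 - 1 = 6$)
$B{\left(C \right)} = \frac{2}{5} - \frac{C^{2}}{5}$ ($B{\left(C \right)} = - \frac{C C - 2}{5} = - \frac{C^{2} - 2}{5} = - \frac{-2 + C^{2}}{5} = \frac{2}{5} - \frac{C^{2}}{5}$)
$O = \frac{313}{5}$ ($O = \left(\frac{2}{5} - \frac{\left(-2\right)^{2}}{5}\right) - -63 = \left(\frac{2}{5} - \frac{4}{5}\right) + 63 = - \frac{2}{5} + 63 = \frac{313}{5} \approx 62.6$)
$I = - \frac{313}{15}$ ($I = \left(- \frac{1}{3}\right) \frac{313}{5} = - \frac{313}{15} \approx -20.867$)
$l{\left(-4,-8 \right)} + I K{\left(g \right)} = -8 - \frac{313 \cdot 12 \sqrt{6}}{15} = -8 - \frac{1252 \sqrt{6}}{5}$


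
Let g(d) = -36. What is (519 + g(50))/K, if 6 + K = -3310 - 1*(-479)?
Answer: -483/2837 ≈ -0.17025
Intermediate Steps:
K = -2837 (K = -6 + (-3310 - 1*(-479)) = -6 + (-3310 + 479) = -6 - 2831 = -2837)
(519 + g(50))/K = (519 - 36)/(-2837) = 483*(-1/2837) = -483/2837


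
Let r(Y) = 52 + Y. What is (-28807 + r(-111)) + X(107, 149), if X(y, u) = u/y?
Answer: -3088513/107 ≈ -28865.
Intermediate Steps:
(-28807 + r(-111)) + X(107, 149) = (-28807 + (52 - 111)) + 149/107 = (-28807 - 59) + 149*(1/107) = -28866 + 149/107 = -3088513/107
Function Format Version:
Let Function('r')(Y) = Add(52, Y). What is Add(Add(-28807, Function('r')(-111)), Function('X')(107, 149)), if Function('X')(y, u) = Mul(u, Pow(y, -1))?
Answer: Rational(-3088513, 107) ≈ -28865.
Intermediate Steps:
Add(Add(-28807, Function('r')(-111)), Function('X')(107, 149)) = Add(Add(-28807, Add(52, -111)), Mul(149, Pow(107, -1))) = Add(Add(-28807, -59), Mul(149, Rational(1, 107))) = Add(-28866, Rational(149, 107)) = Rational(-3088513, 107)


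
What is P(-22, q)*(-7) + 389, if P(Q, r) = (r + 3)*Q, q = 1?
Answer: 1005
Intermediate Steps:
P(Q, r) = Q*(3 + r) (P(Q, r) = (3 + r)*Q = Q*(3 + r))
P(-22, q)*(-7) + 389 = -22*(3 + 1)*(-7) + 389 = -22*4*(-7) + 389 = -88*(-7) + 389 = 616 + 389 = 1005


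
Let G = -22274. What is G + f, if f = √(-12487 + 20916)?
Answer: -22274 + √8429 ≈ -22182.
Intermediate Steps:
f = √8429 ≈ 91.810
G + f = -22274 + √8429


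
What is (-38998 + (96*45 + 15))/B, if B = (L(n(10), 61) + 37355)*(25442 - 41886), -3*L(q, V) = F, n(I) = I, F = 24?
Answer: 34663/614134068 ≈ 5.6442e-5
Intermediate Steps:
L(q, V) = -8 (L(q, V) = -⅓*24 = -8)
B = -614134068 (B = (-8 + 37355)*(25442 - 41886) = 37347*(-16444) = -614134068)
(-38998 + (96*45 + 15))/B = (-38998 + (96*45 + 15))/(-614134068) = (-38998 + (4320 + 15))*(-1/614134068) = (-38998 + 4335)*(-1/614134068) = -34663*(-1/614134068) = 34663/614134068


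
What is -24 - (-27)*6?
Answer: 138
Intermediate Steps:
-24 - (-27)*6 = -24 - 27*(-6) = -24 + 162 = 138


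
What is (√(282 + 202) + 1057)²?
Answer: 1164241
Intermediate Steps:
(√(282 + 202) + 1057)² = (√484 + 1057)² = (22 + 1057)² = 1079² = 1164241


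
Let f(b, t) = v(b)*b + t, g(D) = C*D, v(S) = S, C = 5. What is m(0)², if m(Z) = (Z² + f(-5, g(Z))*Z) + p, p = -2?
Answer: 4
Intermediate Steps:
g(D) = 5*D
f(b, t) = t + b² (f(b, t) = b*b + t = b² + t = t + b²)
m(Z) = -2 + Z² + Z*(25 + 5*Z) (m(Z) = (Z² + (5*Z + (-5)²)*Z) - 2 = (Z² + (5*Z + 25)*Z) - 2 = (Z² + (25 + 5*Z)*Z) - 2 = (Z² + Z*(25 + 5*Z)) - 2 = -2 + Z² + Z*(25 + 5*Z))
m(0)² = (-2 + 6*0² + 25*0)² = (-2 + 6*0 + 0)² = (-2 + 0 + 0)² = (-2)² = 4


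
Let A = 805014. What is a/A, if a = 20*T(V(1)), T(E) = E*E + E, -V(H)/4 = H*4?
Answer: 800/134169 ≈ 0.0059626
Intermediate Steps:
V(H) = -16*H (V(H) = -4*H*4 = -16*H)
T(E) = E + E**2 (T(E) = E**2 + E = E + E**2)
a = 4800 (a = 20*((-16*1)*(1 - 16*1)) = 20*(-16*(1 - 16)) = 20*(-16*(-15)) = 20*240 = 4800)
a/A = 4800/805014 = 4800*(1/805014) = 800/134169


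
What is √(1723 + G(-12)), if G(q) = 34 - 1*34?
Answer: √1723 ≈ 41.509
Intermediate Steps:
G(q) = 0 (G(q) = 34 - 34 = 0)
√(1723 + G(-12)) = √(1723 + 0) = √1723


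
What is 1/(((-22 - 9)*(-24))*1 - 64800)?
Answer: -1/64056 ≈ -1.5611e-5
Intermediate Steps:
1/(((-22 - 9)*(-24))*1 - 64800) = 1/(-31*(-24)*1 - 64800) = 1/(744*1 - 64800) = 1/(744 - 64800) = 1/(-64056) = -1/64056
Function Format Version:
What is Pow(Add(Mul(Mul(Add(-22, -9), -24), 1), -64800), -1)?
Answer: Rational(-1, 64056) ≈ -1.5611e-5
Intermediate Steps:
Pow(Add(Mul(Mul(Add(-22, -9), -24), 1), -64800), -1) = Pow(Add(Mul(Mul(-31, -24), 1), -64800), -1) = Pow(Add(Mul(744, 1), -64800), -1) = Pow(Add(744, -64800), -1) = Pow(-64056, -1) = Rational(-1, 64056)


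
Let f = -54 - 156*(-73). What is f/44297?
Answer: 11334/44297 ≈ 0.25586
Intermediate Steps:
f = 11334 (f = -54 + 11388 = 11334)
f/44297 = 11334/44297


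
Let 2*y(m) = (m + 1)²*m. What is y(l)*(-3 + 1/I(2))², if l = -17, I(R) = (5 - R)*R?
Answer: -157216/9 ≈ -17468.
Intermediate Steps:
I(R) = R*(5 - R)
y(m) = m*(1 + m)²/2 (y(m) = ((m + 1)²*m)/2 = ((1 + m)²*m)/2 = (m*(1 + m)²)/2 = m*(1 + m)²/2)
y(l)*(-3 + 1/I(2))² = ((½)*(-17)*(1 - 17)²)*(-3 + 1/(2*(5 - 1*2)))² = ((½)*(-17)*(-16)²)*(-3 + 1/(2*(5 - 2)))² = ((½)*(-17)*256)*(-3 + 1/(2*3))² = -2176*(-3 + 1/6)² = -2176*(-3 + ⅙)² = -2176*(-17/6)² = -2176*289/36 = -157216/9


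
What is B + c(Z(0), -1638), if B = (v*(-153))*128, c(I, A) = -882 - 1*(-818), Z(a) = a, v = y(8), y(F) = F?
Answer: -156736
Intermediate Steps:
v = 8
c(I, A) = -64 (c(I, A) = -882 + 818 = -64)
B = -156672 (B = (8*(-153))*128 = -1224*128 = -156672)
B + c(Z(0), -1638) = -156672 - 64 = -156736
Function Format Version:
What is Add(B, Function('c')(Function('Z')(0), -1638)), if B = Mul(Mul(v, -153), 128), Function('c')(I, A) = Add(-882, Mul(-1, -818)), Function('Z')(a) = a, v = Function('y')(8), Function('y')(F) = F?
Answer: -156736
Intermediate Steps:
v = 8
Function('c')(I, A) = -64 (Function('c')(I, A) = Add(-882, 818) = -64)
B = -156672 (B = Mul(Mul(8, -153), 128) = Mul(-1224, 128) = -156672)
Add(B, Function('c')(Function('Z')(0), -1638)) = Add(-156672, -64) = -156736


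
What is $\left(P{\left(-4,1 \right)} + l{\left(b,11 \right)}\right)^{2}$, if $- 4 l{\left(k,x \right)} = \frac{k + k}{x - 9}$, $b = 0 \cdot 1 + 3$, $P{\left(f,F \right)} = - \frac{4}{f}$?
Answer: $\frac{1}{16} \approx 0.0625$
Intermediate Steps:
$b = 3$ ($b = 0 + 3 = 3$)
$l{\left(k,x \right)} = - \frac{k}{2 \left(-9 + x\right)}$ ($l{\left(k,x \right)} = - \frac{\left(k + k\right) \frac{1}{x - 9}}{4} = - \frac{2 k \frac{1}{-9 + x}}{4} = - \frac{k}{2 \left(-9 + x\right)}$)
$\left(P{\left(-4,1 \right)} + l{\left(b,11 \right)}\right)^{2} = \left(- \frac{4}{-4} - \frac{3}{-18 + 2 \cdot 11}\right)^{2} = \left(\left(-4\right) \left(- \frac{1}{4}\right) - \frac{3}{-18 + 22}\right)^{2} = \left(1 - \frac{3}{4}\right)^{2} = \left(\frac{1}{4}\right)^{2} = \frac{1}{16}$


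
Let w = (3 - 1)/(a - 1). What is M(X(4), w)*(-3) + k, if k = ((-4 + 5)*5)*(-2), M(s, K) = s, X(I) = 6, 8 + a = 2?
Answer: -28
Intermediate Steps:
a = -6 (a = -8 + 2 = -6)
w = -2/7 (w = (3 - 1)/(-6 - 1) = 2/(-7) = 2*(-⅐) = -2/7 ≈ -0.28571)
k = -10 (k = (1*5)*(-2) = 5*(-2) = -10)
M(X(4), w)*(-3) + k = 6*(-3) - 10 = -18 - 10 = -28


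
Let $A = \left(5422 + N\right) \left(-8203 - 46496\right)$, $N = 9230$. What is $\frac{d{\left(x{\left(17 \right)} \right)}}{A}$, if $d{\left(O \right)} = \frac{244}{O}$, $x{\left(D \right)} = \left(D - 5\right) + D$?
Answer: $- \frac{61}{5810510673} \approx -1.0498 \cdot 10^{-8}$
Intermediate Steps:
$x{\left(D \right)} = -5 + 2 D$ ($x{\left(D \right)} = \left(-5 + D\right) + D = -5 + 2 D$)
$A = -801449748$ ($A = \left(5422 + 9230\right) \left(-8203 - 46496\right) = 14652 \left(-54699\right) = -801449748$)
$\frac{d{\left(x{\left(17 \right)} \right)}}{A} = \frac{244 \frac{1}{-5 + 2 \cdot 17}}{-801449748} = \frac{244}{-5 + 34} \left(- \frac{1}{801449748}\right) = \frac{244}{29} \left(- \frac{1}{801449748}\right) = - \frac{61}{5810510673}$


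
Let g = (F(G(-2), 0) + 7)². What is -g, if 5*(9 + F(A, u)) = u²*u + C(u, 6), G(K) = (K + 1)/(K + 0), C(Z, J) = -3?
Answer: -169/25 ≈ -6.7600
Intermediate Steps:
G(K) = (1 + K)/K
F(A, u) = -48/5 + u³/5 (F(A, u) = -9 + (u²*u - 3)/5 = -9 + (u³ - 3)/5 = -9 + (-3 + u³)/5 = -9 + (-⅗ + u³/5) = -48/5 + u³/5)
g = 169/25 (g = ((-48/5 + (⅕)*0³) + 7)² = ((-48/5 + (⅕)*0) + 7)² = ((-48/5 + 0) + 7)² = (-48/5 + 7)² = (-13/5)² = 169/25 ≈ 6.7600)
-g = -1*169/25 = -169/25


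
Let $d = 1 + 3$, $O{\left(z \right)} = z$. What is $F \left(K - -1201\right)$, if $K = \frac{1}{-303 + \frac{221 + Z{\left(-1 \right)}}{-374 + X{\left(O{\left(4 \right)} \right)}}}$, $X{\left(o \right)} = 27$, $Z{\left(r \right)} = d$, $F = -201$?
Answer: $- \frac{8478462673}{35122} \approx -2.414 \cdot 10^{5}$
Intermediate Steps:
$d = 4$
$Z{\left(r \right)} = 4$
$K = - \frac{347}{105366}$ ($K = \frac{1}{-303 + \frac{221 + 4}{-374 + 27}} = \frac{1}{-303 + \frac{225}{-347}} = \frac{1}{-303 + 225 \left(- \frac{1}{347}\right)} = \frac{1}{-303 - \frac{225}{347}} = \frac{1}{- \frac{105366}{347}} = - \frac{347}{105366} \approx -0.0032933$)
$F \left(K - -1201\right) = - 201 \left(- \frac{347}{105366} - -1201\right) = - 201 \left(- \frac{347}{105366} + 1201\right) = \left(-201\right) \frac{126544219}{105366} = - \frac{8478462673}{35122}$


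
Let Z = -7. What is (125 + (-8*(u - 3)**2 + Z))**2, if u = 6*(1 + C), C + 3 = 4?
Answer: 280900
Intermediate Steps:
C = 1 (C = -3 + 4 = 1)
u = 12 (u = 6*(1 + 1) = 6*2 = 12)
(125 + (-8*(u - 3)**2 + Z))**2 = (125 + (-8*(12 - 3)**2 - 7))**2 = (125 + (-8*9**2 - 7))**2 = (125 + (-8*81 - 7))**2 = (125 + (-648 - 7))**2 = (125 - 655)**2 = (-530)**2 = 280900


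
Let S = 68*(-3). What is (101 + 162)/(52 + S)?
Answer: -263/152 ≈ -1.7303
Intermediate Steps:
S = -204
(101 + 162)/(52 + S) = (101 + 162)/(52 - 204) = 263/(-152) = 263*(-1/152) = -263/152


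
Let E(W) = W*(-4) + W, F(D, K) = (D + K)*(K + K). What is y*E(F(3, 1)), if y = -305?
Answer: 7320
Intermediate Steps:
F(D, K) = 2*K*(D + K) (F(D, K) = (D + K)*(2*K) = 2*K*(D + K))
E(W) = -3*W (E(W) = -4*W + W = -3*W)
y*E(F(3, 1)) = -(-915)*2*1*(3 + 1) = -(-915)*2*1*4 = -(-915)*8 = -305*(-24) = 7320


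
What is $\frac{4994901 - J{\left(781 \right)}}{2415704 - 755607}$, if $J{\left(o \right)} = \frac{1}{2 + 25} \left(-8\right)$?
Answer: $\frac{134862335}{44822619} \approx 3.0088$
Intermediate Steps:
$J{\left(o \right)} = - \frac{8}{27}$ ($J{\left(o \right)} = \frac{1}{27} \left(-8\right) = - \frac{8}{27}$)
$\frac{4994901 - J{\left(781 \right)}}{2415704 - 755607} = \frac{4994901 - - \frac{8}{27}}{2415704 - 755607} = \frac{4994901 + \frac{8}{27}}{1660097} = \frac{134862335}{27} \cdot \frac{1}{1660097} = \frac{134862335}{44822619}$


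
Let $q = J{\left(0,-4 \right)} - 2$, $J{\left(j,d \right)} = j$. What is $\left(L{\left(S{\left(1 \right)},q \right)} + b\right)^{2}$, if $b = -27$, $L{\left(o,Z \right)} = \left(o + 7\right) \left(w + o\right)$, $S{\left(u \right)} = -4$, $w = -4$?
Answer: $2601$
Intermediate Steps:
$q = -2$ ($q = 0 - 2 = -2$)
$L{\left(o,Z \right)} = \left(-4 + o\right) \left(7 + o\right)$ ($L{\left(o,Z \right)} = \left(o + 7\right) \left(-4 + o\right) = \left(7 + o\right) \left(-4 + o\right) = \left(-4 + o\right) \left(7 + o\right)$)
$\left(L{\left(S{\left(1 \right)},q \right)} + b\right)^{2} = \left(\left(-28 + \left(-4\right)^{2} + 3 \left(-4\right)\right) - 27\right)^{2} = \left(\left(-28 + 16 - 12\right) - 27\right)^{2} = \left(-24 - 27\right)^{2} = \left(-51\right)^{2} = 2601$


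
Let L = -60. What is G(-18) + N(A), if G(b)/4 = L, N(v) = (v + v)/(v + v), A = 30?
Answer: -239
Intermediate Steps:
N(v) = 1 (N(v) = (2*v)/((2*v)) = (2*v)*(1/(2*v)) = 1)
G(b) = -240 (G(b) = 4*(-60) = -240)
G(-18) + N(A) = -240 + 1 = -239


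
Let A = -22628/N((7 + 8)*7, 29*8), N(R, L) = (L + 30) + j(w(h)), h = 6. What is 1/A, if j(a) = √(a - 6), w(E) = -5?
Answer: -131/11314 - I*√11/22628 ≈ -0.011579 - 0.00014657*I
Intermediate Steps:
j(a) = √(-6 + a)
N(R, L) = 30 + L + I*√11 (N(R, L) = (L + 30) + √(-6 - 5) = (30 + L) + √(-11) = (30 + L) + I*√11 = 30 + L + I*√11)
A = -22628/(262 + I*√11) (A = -22628/(30 + 29*8 + I*√11) = -22628/(30 + 232 + I*√11) = -22628/(262 + I*√11) ≈ -86.353 + 1.0931*I)
1/A = 1/(-5928536/68655 + 22628*I*√11/68655)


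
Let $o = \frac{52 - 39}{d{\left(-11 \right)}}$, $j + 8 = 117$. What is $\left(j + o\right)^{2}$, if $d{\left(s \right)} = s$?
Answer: $\frac{1406596}{121} \approx 11625.0$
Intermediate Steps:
$j = 109$ ($j = -8 + 117 = 109$)
$o = - \frac{13}{11}$ ($o = \frac{52 - 39}{-11} = \left(52 - 39\right) \left(- \frac{1}{11}\right) = 13 \left(- \frac{1}{11}\right) = - \frac{13}{11} \approx -1.1818$)
$\left(j + o\right)^{2} = \left(109 - \frac{13}{11}\right)^{2} = \left(\frac{1186}{11}\right)^{2} = \frac{1406596}{121}$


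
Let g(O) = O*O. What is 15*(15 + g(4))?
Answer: 465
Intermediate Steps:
g(O) = O²
15*(15 + g(4)) = 15*(15 + 4²) = 15*(15 + 16) = 15*31 = 465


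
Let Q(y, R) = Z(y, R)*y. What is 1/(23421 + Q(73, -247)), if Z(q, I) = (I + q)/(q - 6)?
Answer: 67/1556505 ≈ 4.3045e-5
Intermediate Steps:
Z(q, I) = (I + q)/(-6 + q)
Q(y, R) = y*(R + y)/(-6 + y) (Q(y, R) = ((R + y)/(-6 + y))*y = y*(R + y)/(-6 + y))
1/(23421 + Q(73, -247)) = 1/(23421 + 73*(-247 + 73)/(-6 + 73)) = 1/(23421 + 73*(-174)/67) = 1/(23421 + 73*(1/67)*(-174)) = 1/(23421 - 12702/67) = 1/(1556505/67) = 67/1556505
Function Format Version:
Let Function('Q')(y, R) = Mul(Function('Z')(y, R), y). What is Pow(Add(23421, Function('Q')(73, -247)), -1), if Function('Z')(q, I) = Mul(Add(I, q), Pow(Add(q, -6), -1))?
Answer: Rational(67, 1556505) ≈ 4.3045e-5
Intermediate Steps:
Function('Z')(q, I) = Mul(Pow(Add(-6, q), -1), Add(I, q)) (Function('Z')(q, I) = Mul(Add(I, q), Pow(Add(-6, q), -1)) = Mul(Pow(Add(-6, q), -1), Add(I, q)))
Function('Q')(y, R) = Mul(y, Pow(Add(-6, y), -1), Add(R, y)) (Function('Q')(y, R) = Mul(Mul(Pow(Add(-6, y), -1), Add(R, y)), y) = Mul(y, Pow(Add(-6, y), -1), Add(R, y)))
Pow(Add(23421, Function('Q')(73, -247)), -1) = Pow(Add(23421, Mul(73, Pow(Add(-6, 73), -1), Add(-247, 73))), -1) = Pow(Add(23421, Mul(73, Pow(67, -1), -174)), -1) = Pow(Add(23421, Mul(73, Rational(1, 67), -174)), -1) = Pow(Add(23421, Rational(-12702, 67)), -1) = Pow(Rational(1556505, 67), -1) = Rational(67, 1556505)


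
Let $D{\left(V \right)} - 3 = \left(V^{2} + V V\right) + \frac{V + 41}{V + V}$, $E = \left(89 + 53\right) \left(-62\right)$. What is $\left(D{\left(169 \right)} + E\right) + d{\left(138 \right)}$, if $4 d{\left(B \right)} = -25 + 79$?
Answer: $\frac{16337271}{338} \approx 48335.0$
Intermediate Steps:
$E = -8804$ ($E = 142 \left(-62\right) = -8804$)
$D{\left(V \right)} = 3 + 2 V^{2} + \frac{41 + V}{2 V}$ ($D{\left(V \right)} = 3 + \left(\left(V^{2} + V V\right) + \frac{V + 41}{V + V}\right) = 3 + \left(\left(V^{2} + V^{2}\right) + \frac{41 + V}{2 V}\right) = 3 + \left(2 V^{2} + \left(41 + V\right) \frac{1}{2 V}\right) = 3 + \left(2 V^{2} + \frac{41 + V}{2 V}\right) = 3 + 2 V^{2} + \frac{41 + V}{2 V}$)
$d{\left(B \right)} = \frac{27}{2}$ ($d{\left(B \right)} = \frac{-25 + 79}{4} = \frac{1}{4} \cdot 54 = \frac{27}{2}$)
$\left(D{\left(169 \right)} + E\right) + d{\left(138 \right)} = \left(\frac{41 + 169 \left(7 + 4 \cdot 169^{2}\right)}{2 \cdot 169} - 8804\right) + \frac{27}{2} = \left(\frac{1}{2} \cdot \frac{1}{169} \left(41 + 169 \left(7 + 4 \cdot 28561\right)\right) - 8804\right) + \frac{27}{2} = \left(\frac{1}{2} \cdot \frac{1}{169} \left(41 + 169 \left(7 + 114244\right)\right) - 8804\right) + \frac{27}{2} = \left(\frac{1}{2} \cdot \frac{1}{169} \left(41 + 169 \cdot 114251\right) - 8804\right) + \frac{27}{2} = \left(\frac{1}{2} \cdot \frac{1}{169} \left(41 + 19308419\right) - 8804\right) + \frac{27}{2} = \left(\frac{1}{2} \cdot \frac{1}{169} \cdot 19308460 - 8804\right) + \frac{27}{2} = \left(\frac{9654230}{169} - 8804\right) + \frac{27}{2} = \frac{8166354}{169} + \frac{27}{2} = \frac{16337271}{338}$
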